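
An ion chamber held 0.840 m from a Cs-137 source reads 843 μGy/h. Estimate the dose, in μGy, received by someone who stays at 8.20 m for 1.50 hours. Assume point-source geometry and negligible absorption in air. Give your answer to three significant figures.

13.3 μGy

Applying the 1/r² law, rate at 8.20 m:
843 × (0.840/8.20)² = 843 × 0.01049 = 8.843 μGy/h.
Dose = rate × time = 8.843 μGy/h × 1.500 h = 13.26 μGy.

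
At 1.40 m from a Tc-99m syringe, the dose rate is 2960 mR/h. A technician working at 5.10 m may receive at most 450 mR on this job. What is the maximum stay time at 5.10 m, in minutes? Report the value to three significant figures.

121 min

By the inverse-square law, rate at 5.10 m:
2960 × (1.40/5.10)² = 2960 × 0.07536 = 223.1 mR/h.
Stay time = 450 mR ÷ 223.1 mR/h = 2.017 h = 121.0 min.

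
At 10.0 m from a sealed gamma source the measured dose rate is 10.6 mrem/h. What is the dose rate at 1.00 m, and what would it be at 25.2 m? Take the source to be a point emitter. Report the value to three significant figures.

Using I₁d₁² = I₂d₂²,
At 1.00 m: (10.0/1.00)² = 100.0, so 10.6 × 100.0 = 1060 mrem/h
At 25.2 m: (1.00/25.2)² = 0.001575, so 1060 × 0.001575 = 1.669 mrem/h.

1060 mrem/h; 1.67 mrem/h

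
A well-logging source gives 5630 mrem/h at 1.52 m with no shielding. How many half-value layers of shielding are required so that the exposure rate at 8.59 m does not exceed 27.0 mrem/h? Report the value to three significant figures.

At 8.59 m, distance alone gives 5630 × (1.52/8.59)² = 5630 × 0.03131 = 176.3 mrem/h.
Further attenuation needed: 176.3/27.0 = 6.530.
n = log₂(6.530) = 2.707 half-value layers.

2.71 half-value layers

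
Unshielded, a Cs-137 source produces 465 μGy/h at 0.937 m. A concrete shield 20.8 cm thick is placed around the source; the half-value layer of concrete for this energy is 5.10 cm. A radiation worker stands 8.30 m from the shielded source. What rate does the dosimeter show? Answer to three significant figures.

0.351 μGy/h

Distance alone: (0.937/8.30)² = 0.01274, so 465 × 0.01274 = 5.924 μGy/h.
Shield: 20.8/5.10 = 4.078 half-value layers → attenuation 2^(−4.078) = 0.05921.
Combined: 5.924 × 0.05921 = 0.3508 μGy/h.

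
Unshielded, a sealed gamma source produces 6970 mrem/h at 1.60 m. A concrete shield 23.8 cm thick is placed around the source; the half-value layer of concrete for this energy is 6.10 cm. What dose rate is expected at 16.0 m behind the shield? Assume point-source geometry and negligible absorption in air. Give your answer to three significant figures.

4.66 mrem/h

Distance alone: (1.60/16.0)² = 0.01000, so 6970 × 0.01000 = 69.70 mrem/h.
Shield: 23.8/6.10 = 3.902 half-value layers → attenuation 2^(−3.902) = 0.06689.
Combined: 69.70 × 0.06689 = 4.662 mrem/h.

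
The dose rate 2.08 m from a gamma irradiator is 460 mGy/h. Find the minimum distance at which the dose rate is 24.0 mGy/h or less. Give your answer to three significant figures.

Since intensity falls as 1/r², d₂ = d₁·√(I₁/I₂).
I₁/I₂ = 460/24.0 = 19.17, so d₂ = 2.08 × √19.17 = 9.107 m.

9.11 m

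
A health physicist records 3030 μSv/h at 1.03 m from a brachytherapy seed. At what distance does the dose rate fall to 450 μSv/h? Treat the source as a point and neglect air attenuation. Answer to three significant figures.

Intensity scales as (d₁/d₂)², so d₂ = d₁·√(I₁/I₂).
I₁/I₂ = 3030/450 = 6.733, so d₂ = 1.03 × √6.733 = 2.673 m.

2.67 m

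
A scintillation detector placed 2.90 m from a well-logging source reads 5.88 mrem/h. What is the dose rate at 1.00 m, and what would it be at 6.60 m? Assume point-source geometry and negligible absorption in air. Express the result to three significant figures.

49.5 mrem/h; 1.14 mrem/h

Intensity scales as (d₁/d₂)², so
At 1.00 m: (2.90/1.00)² = 8.410, so 5.88 × 8.410 = 49.45 mrem/h
At 6.60 m: (1.00/6.60)² = 0.02296, so 49.45 × 0.02296 = 1.135 mrem/h.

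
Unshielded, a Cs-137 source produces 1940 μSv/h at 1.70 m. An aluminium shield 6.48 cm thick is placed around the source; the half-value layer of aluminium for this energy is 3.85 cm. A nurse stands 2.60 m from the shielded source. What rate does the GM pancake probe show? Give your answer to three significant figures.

Distance alone: (1.70/2.60)² = 0.4275, so 1940 × 0.4275 = 829.4 μSv/h.
Shield: 6.48/3.85 = 1.683 half-value layers → attenuation 2^(−1.683) = 0.3114.
Combined: 829.4 × 0.3114 = 258.3 μSv/h.

258 μSv/h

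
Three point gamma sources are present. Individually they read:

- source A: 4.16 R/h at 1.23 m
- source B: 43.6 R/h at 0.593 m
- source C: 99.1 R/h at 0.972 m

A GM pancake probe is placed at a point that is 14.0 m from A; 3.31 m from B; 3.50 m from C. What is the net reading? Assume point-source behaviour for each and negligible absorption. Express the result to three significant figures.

9.07 R/h

By superposition, sum each source's inverse-square contribution:
A: 4.16 × (1.23/14.0)² = 0.03211 R/h
B: 43.6 × (0.593/3.31)² = 1.399 R/h
C: 99.1 × (0.972/3.50)² = 7.643 R/h
Total = 0.03211 + 1.399 + 7.643 = 9.074 R/h.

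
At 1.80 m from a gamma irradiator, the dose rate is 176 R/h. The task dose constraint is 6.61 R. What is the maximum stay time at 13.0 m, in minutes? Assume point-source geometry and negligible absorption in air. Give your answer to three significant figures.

118 min

Since intensity falls as 1/r², rate at 13.0 m:
(1.80/13.0)² = 0.01917, so 176 × 0.01917 = 3.374 R/h.
Stay time = 6.61 R ÷ 3.374 R/h = 1.959 h = 117.5 min.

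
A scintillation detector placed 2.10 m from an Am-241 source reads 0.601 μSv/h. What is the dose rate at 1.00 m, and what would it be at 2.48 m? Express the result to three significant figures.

Applying the 1/r² law,
At 1.00 m: 0.601 × (2.10/1.00)² = 0.601 × 4.410 = 2.650 μSv/h
At 2.48 m: 2.650 × (1.00/2.48)² = 2.650 × 0.1626 = 0.4309 μSv/h.

2.65 μSv/h; 0.431 μSv/h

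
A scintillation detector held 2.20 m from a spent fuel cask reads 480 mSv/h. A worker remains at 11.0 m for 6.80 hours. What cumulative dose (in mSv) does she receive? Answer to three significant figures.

131 mSv

By the inverse-square law, rate at 11.0 m:
(2.20/11.0)² = 0.04000, so 480 × 0.04000 = 19.20 mSv/h.
Dose = rate × time = 19.20 mSv/h × 6.800 h = 130.6 mSv.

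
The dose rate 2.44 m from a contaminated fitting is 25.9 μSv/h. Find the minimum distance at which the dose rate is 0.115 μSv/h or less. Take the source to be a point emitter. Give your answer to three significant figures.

36.6 m

Intensity scales as (d₁/d₂)², so d₂ = d₁·√(I₁/I₂).
I₁/I₂ = 25.9/0.115 = 225.2, so d₂ = 2.44 × √225.2 = 36.62 m.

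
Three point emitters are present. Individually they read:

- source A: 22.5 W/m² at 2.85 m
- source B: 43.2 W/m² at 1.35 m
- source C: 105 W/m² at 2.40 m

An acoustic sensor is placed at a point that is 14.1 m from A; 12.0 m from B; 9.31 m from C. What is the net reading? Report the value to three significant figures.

By superposition, sum each source's inverse-square contribution:
A: 22.5 × (2.85/14.1)² = 0.9193 W/m²
B: 43.2 × (1.35/12.0)² = 0.5468 W/m²
C: 105 × (2.40/9.31)² = 6.978 W/m²
Total = 0.9193 + 0.5468 + 6.978 = 8.444 W/m².

8.44 W/m²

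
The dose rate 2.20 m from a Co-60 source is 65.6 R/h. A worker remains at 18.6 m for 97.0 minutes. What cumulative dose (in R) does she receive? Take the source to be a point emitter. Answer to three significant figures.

1.48 R

Intensity scales as (d₁/d₂)², so rate at 18.6 m:
65.6 × (2.20/18.6)² = 65.6 × 0.01399 = 0.9177 R/h.
Dose = rate × time = 0.9177 R/h × 1.617 h = 1.484 R.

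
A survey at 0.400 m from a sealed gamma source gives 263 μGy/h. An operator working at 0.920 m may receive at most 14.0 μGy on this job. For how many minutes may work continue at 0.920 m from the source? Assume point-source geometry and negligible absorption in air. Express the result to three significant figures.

Applying the 1/r² law, rate at 0.920 m:
(0.400/0.920)² = 0.1890, so 263 × 0.1890 = 49.71 μGy/h.
Stay time = 14.0 μGy ÷ 49.71 μGy/h = 0.2816 h = 16.90 min.

16.9 min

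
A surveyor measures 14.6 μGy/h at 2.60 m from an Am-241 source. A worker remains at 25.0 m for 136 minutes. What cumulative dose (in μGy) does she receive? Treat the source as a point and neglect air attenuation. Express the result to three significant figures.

By the inverse-square law, rate at 25.0 m:
14.6 × (2.60/25.0)² = 14.6 × 0.01082 = 0.1580 μGy/h.
Dose = rate × time = 0.1580 μGy/h × 2.267 h = 0.3582 μGy.

0.358 μGy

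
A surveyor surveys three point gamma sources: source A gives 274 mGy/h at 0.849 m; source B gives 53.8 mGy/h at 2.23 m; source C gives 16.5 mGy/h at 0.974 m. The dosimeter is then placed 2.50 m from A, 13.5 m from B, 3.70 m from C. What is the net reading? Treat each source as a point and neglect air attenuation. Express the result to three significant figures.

Each source contributes Iᵢ·(dᵢ/rᵢ)²; contributions add.
A: 274 × (0.849/2.50)² = 31.60 mGy/h
B: 53.8 × (2.23/13.5)² = 1.468 mGy/h
C: 16.5 × (0.974/3.70)² = 1.143 mGy/h
Total = 31.60 + 1.468 + 1.143 = 34.21 mGy/h.

34.2 mGy/h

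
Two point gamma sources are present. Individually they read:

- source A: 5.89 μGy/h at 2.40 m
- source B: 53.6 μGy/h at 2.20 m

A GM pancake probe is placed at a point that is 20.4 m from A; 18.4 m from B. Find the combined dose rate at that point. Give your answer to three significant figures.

Each source contributes Iᵢ·(dᵢ/rᵢ)²; contributions add.
A: 5.89 × (2.40/20.4)² = 0.08152 μGy/h
B: 53.6 × (2.20/18.4)² = 0.7663 μGy/h
Total = 0.08152 + 0.7663 = 0.8478 μGy/h.

0.848 μGy/h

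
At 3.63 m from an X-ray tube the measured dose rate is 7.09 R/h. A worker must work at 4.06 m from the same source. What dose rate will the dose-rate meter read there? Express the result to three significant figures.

Intensity scales as (d₁/d₂)², so scaling from 3.63 m to 4.06 m:
(3.63/4.06)² = 0.7994, so 7.09 × 0.7994 = 5.668 R/h.

5.67 R/h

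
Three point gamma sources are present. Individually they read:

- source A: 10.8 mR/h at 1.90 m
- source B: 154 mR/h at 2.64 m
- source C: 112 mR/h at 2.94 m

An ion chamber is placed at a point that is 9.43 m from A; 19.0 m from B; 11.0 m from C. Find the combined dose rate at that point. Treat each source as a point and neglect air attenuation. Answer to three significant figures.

By superposition, sum each source's inverse-square contribution:
A: 10.8 × (1.90/9.43)² = 0.4384 mR/h
B: 154 × (2.64/19.0)² = 2.973 mR/h
C: 112 × (2.94/11.0)² = 8.001 mR/h
Total = 0.4384 + 2.973 + 8.001 = 11.41 mR/h.

11.4 mR/h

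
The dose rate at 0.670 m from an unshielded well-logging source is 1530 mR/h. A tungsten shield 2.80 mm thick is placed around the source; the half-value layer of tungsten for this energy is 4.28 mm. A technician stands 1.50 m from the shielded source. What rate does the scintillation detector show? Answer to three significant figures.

Distance alone: 1530 × (0.670/1.50)² = 1530 × 0.1995 = 305.2 mR/h.
Shield: 2.80/4.28 = 0.6542 half-value layers → attenuation 2^(−0.6542) = 0.6354.
Combined: 305.2 × 0.6354 = 193.9 mR/h.

194 mR/h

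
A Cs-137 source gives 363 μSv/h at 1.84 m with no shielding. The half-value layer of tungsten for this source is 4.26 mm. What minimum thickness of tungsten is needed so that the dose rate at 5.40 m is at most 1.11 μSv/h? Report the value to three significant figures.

At 5.40 m, distance alone gives (1.84/5.40)² = 0.1161, so 363 × 0.1161 = 42.14 μSv/h.
Further attenuation needed: 42.14/1.11 = 37.96.
n = log₂(37.96) = 5.246 half-value layers.
Thickness = 5.246 × 4.26 mm = 22.35 mm.

22.4 mm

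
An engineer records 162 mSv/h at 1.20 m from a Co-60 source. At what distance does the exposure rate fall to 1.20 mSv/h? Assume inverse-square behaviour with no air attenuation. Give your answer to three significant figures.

13.9 m

Applying the 1/r² law, d₂ = d₁·√(I₁/I₂).
I₁/I₂ = 162/1.20 = 135.0, so d₂ = 1.20 × √135.0 = 13.94 m.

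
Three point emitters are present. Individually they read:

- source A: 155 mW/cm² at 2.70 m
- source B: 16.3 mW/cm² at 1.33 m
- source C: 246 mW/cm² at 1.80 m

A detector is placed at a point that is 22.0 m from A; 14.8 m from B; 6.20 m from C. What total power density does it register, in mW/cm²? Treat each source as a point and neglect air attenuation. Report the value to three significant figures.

Each source contributes Iᵢ·(dᵢ/rᵢ)²; contributions add.
A: 155 × (2.70/22.0)² = 2.335 mW/cm²
B: 16.3 × (1.33/14.8)² = 0.1316 mW/cm²
C: 246 × (1.80/6.20)² = 20.73 mW/cm²
Total = 2.335 + 0.1316 + 20.73 = 23.20 mW/cm².

23.2 mW/cm²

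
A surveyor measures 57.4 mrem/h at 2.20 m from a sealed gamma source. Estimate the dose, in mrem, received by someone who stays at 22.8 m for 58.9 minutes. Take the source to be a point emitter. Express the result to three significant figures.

Using I₁d₁² = I₂d₂², rate at 22.8 m:
57.4 × (2.20/22.8)² = 57.4 × 0.009311 = 0.5345 mrem/h.
Dose = rate × time = 0.5345 mrem/h × 0.9817 h = 0.5247 mrem.

0.525 mrem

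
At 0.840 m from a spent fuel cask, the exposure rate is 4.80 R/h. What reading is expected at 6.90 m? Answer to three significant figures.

0.0711 R/h

Since intensity falls as 1/r², the rate at 6.90 m is
(0.840/6.90)² = 0.01482, so 4.80 × 0.01482 = 0.07114 R/h.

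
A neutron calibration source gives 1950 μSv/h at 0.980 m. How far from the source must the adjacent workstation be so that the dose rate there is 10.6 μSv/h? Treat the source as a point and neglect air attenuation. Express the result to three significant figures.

Intensity scales as (d₁/d₂)², so d₂ = d₁·√(I₁/I₂).
I₁/I₂ = 1950/10.6 = 184.0, so d₂ = 0.980 × √184.0 = 13.29 m.

13.3 m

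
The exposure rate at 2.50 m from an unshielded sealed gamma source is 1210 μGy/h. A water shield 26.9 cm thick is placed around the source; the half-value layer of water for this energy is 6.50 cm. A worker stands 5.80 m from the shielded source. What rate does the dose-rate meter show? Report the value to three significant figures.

Distance alone: 1210 × (2.50/5.80)² = 1210 × 0.1858 = 224.8 μGy/h.
Shield: 26.9/6.50 = 4.138 half-value layers → attenuation 2^(−4.138) = 0.05680.
Combined: 224.8 × 0.05680 = 12.77 μGy/h.

12.8 μGy/h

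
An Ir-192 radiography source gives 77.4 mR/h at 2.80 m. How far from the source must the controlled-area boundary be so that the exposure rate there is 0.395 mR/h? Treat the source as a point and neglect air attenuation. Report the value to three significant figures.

39.2 m

Intensity scales as (d₁/d₂)², so d₂ = d₁·√(I₁/I₂).
I₁/I₂ = 77.4/0.395 = 195.9, so d₂ = 2.80 × √195.9 = 39.19 m.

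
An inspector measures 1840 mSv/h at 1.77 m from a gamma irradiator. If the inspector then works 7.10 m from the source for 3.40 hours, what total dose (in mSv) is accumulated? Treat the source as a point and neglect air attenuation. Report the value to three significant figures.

Since intensity falls as 1/r², rate at 7.10 m:
(1.77/7.10)² = 0.06215, so 1840 × 0.06215 = 114.4 mSv/h.
Dose = rate × time = 114.4 mSv/h × 3.400 h = 389.0 mSv.

389 mSv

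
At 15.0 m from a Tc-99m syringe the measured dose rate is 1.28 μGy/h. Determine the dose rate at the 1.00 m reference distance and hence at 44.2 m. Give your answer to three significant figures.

288 μGy/h; 0.147 μGy/h

Using I₁d₁² = I₂d₂²,
At 1.00 m: 1.28 × (15.0/1.00)² = 1.28 × 225.0 = 288.0 μGy/h
At 44.2 m: (1.00/44.2)² = 0.0005119, so 288.0 × 0.0005119 = 0.1474 μGy/h.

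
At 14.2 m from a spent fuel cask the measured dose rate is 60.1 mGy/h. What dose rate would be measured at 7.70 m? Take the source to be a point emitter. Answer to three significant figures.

Intensity scales as (d₁/d₂)², so scaling from 14.2 m to 7.70 m:
60.1 × (14.2/7.70)² = 60.1 × 3.401 = 204.4 mGy/h.

204 mGy/h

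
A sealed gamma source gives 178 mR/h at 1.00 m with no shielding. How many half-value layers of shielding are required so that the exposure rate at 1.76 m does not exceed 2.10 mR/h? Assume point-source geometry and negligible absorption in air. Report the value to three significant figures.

4.77 half-value layers

At 1.76 m, distance alone gives 178 × (1.00/1.76)² = 178 × 0.3228 = 57.46 mR/h.
Further attenuation needed: 57.46/2.10 = 27.36.
n = log₂(27.36) = 4.774 half-value layers.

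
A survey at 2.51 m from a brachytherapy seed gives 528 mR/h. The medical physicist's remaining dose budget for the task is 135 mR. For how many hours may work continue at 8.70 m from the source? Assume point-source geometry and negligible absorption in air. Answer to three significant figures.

By the inverse-square law, rate at 8.70 m:
(2.51/8.70)² = 0.08324, so 528 × 0.08324 = 43.95 mR/h.
Stay time = 135 mR ÷ 43.95 mR/h = 3.072 h.

3.07 h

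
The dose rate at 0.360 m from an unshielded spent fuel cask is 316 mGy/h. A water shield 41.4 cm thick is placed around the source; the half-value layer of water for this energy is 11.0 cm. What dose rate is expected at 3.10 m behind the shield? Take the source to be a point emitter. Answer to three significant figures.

Distance alone: (0.360/3.10)² = 0.01349, so 316 × 0.01349 = 4.263 mGy/h.
Shield: 41.4/11.0 = 3.764 half-value layers → attenuation 2^(−3.764) = 0.07361.
Combined: 4.263 × 0.07361 = 0.3138 mGy/h.

0.314 mGy/h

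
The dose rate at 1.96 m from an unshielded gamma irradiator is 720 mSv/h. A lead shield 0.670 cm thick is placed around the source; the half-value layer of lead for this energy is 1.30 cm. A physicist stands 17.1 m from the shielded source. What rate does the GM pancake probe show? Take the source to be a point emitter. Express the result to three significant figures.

6.62 mSv/h

Distance alone: 720 × (1.96/17.1)² = 720 × 0.01314 = 9.461 mSv/h.
Shield: 0.670/1.30 = 0.5154 half-value layers → attenuation 2^(−0.5154) = 0.6996.
Combined: 9.461 × 0.6996 = 6.619 mSv/h.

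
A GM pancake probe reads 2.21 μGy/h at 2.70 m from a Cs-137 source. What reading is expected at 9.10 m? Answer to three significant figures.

0.195 μGy/h

By the inverse-square law, the rate at 9.10 m is
2.21 × (2.70/9.10)² = 2.21 × 0.08803 = 0.1945 μGy/h.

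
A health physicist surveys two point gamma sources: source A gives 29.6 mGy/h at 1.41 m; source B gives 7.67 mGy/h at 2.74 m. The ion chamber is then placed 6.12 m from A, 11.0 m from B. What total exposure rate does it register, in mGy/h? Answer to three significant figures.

By superposition, sum each source's inverse-square contribution:
A: 29.6 × (1.41/6.12)² = 1.571 mGy/h
B: 7.67 × (2.74/11.0)² = 0.4759 mGy/h
Total = 1.571 + 0.4759 = 2.047 mGy/h.

2.05 mGy/h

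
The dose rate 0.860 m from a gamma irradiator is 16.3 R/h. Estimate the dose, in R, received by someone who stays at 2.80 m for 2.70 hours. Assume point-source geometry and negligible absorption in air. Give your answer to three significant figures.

Using I₁d₁² = I₂d₂², rate at 2.80 m:
(0.860/2.80)² = 0.09434, so 16.3 × 0.09434 = 1.538 R/h.
Dose = rate × time = 1.538 R/h × 2.700 h = 4.153 R.

4.15 R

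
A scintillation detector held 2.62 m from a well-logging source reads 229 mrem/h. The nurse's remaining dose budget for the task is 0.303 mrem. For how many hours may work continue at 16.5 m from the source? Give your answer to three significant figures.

By the inverse-square law, rate at 16.5 m:
229 × (2.62/16.5)² = 229 × 0.02521 = 5.773 mrem/h.
Stay time = 0.303 mrem ÷ 5.773 mrem/h = 0.05249 h.

0.0525 h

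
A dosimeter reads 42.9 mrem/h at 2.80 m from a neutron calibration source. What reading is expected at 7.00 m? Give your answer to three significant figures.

Intensity scales as (d₁/d₂)², so the rate at 7.00 m is
42.9 × (2.80/7.00)² = 42.9 × 0.1600 = 6.864 mrem/h.

6.86 mrem/h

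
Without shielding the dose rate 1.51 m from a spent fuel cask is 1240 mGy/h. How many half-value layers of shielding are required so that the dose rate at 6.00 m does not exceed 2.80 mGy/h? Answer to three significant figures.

At 6.00 m, distance alone gives (1.51/6.00)² = 0.06334, so 1240 × 0.06334 = 78.54 mGy/h.
Further attenuation needed: 78.54/2.80 = 28.05.
n = log₂(28.05) = 4.810 half-value layers.

4.81 half-value layers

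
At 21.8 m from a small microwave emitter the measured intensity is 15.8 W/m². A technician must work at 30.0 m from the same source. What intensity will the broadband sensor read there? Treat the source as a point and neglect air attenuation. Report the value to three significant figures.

Intensity scales as (d₁/d₂)², so scaling from 21.8 m to 30.0 m:
(21.8/30.0)² = 0.5280, so 15.8 × 0.5280 = 8.342 W/m².

8.34 W/m²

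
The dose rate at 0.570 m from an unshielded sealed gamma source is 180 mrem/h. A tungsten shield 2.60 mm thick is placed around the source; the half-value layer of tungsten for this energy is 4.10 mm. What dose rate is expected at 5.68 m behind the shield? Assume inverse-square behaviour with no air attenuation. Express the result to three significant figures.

1.17 mrem/h

Distance alone: 180 × (0.570/5.68)² = 180 × 0.01007 = 1.813 mrem/h.
Shield: 2.60/4.10 = 0.6341 half-value layers → attenuation 2^(−0.6341) = 0.6443.
Combined: 1.813 × 0.6443 = 1.168 mrem/h.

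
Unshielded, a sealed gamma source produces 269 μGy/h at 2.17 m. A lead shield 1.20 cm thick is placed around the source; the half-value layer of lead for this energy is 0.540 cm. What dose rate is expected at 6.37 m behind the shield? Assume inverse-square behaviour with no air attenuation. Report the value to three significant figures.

Distance alone: 269 × (2.17/6.37)² = 269 × 0.1160 = 31.20 μGy/h.
Shield: 1.20/0.540 = 2.222 half-value layers → attenuation 2^(−2.222) = 0.2143.
Combined: 31.20 × 0.2143 = 6.686 μGy/h.

6.69 μGy/h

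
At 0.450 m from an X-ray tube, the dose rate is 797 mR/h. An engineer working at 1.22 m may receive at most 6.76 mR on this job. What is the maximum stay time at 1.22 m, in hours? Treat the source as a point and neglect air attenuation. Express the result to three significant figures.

0.0623 h

By the inverse-square law, rate at 1.22 m:
797 × (0.450/1.22)² = 797 × 0.1361 = 108.5 mR/h.
Stay time = 6.76 mR ÷ 108.5 mR/h = 0.06230 h.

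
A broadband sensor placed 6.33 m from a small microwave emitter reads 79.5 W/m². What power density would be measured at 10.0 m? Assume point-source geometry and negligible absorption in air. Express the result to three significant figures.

31.9 W/m²

Applying the 1/r² law, scaling from 6.33 m to 10.0 m:
79.5 × (6.33/10.0)² = 79.5 × 0.4007 = 31.86 W/m².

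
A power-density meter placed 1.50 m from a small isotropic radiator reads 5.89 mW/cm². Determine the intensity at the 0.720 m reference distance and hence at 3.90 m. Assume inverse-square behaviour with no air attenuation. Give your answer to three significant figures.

By the inverse-square law,
At 0.720 m: 5.89 × (1.50/0.720)² = 5.89 × 4.340 = 25.56 mW/cm²
At 3.90 m: 25.56 × (0.720/3.90)² = 25.56 × 0.03408 = 0.8711 mW/cm².

25.6 mW/cm²; 0.871 mW/cm²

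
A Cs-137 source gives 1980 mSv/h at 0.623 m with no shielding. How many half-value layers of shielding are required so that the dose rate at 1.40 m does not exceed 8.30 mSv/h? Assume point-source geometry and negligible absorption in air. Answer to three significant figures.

5.56 half-value layers

At 1.40 m, distance alone gives (0.623/1.40)² = 0.1980, so 1980 × 0.1980 = 392.0 mSv/h.
Further attenuation needed: 392.0/8.30 = 47.23.
n = log₂(47.23) = 5.562 half-value layers.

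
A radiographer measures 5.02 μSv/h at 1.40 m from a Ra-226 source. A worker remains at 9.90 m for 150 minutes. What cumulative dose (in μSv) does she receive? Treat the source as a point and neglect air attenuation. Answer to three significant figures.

0.251 μSv

By the inverse-square law, rate at 9.90 m:
(1.40/9.90)² = 0.02000, so 5.02 × 0.02000 = 0.1004 μSv/h.
Dose = rate × time = 0.1004 μSv/h × 2.500 h = 0.2510 μSv.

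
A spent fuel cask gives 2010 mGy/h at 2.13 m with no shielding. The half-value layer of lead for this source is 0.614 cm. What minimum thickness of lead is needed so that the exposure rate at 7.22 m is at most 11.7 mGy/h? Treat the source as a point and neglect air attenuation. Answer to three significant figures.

At 7.22 m, distance alone gives 2010 × (2.13/7.22)² = 2010 × 0.08703 = 174.9 mGy/h.
Further attenuation needed: 174.9/11.7 = 14.95.
n = log₂(14.95) = 3.902 half-value layers.
Thickness = 3.902 × 0.614 cm = 2.396 cm.

2.40 cm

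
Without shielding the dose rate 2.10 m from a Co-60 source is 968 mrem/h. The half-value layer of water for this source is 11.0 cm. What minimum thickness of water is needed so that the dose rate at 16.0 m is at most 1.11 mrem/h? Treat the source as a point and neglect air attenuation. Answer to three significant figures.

43.0 cm

At 16.0 m, distance alone gives 968 × (2.10/16.0)² = 968 × 0.01723 = 16.68 mrem/h.
Further attenuation needed: 16.68/1.11 = 15.03.
n = log₂(15.03) = 3.910 half-value layers.
Thickness = 3.910 × 11.0 cm = 43.01 cm.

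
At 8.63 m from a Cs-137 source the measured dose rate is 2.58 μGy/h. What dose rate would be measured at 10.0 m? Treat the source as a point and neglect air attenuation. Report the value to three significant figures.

By the inverse-square law, scaling from 8.63 m to 10.0 m:
(8.63/10.0)² = 0.7448, so 2.58 × 0.7448 = 1.922 μGy/h.

1.92 μGy/h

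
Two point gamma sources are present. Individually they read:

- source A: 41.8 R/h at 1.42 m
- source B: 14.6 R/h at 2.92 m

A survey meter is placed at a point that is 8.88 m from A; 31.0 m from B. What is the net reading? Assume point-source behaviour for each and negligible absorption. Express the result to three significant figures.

1.20 R/h

By superposition, sum each source's inverse-square contribution:
A: 41.8 × (1.42/8.88)² = 1.069 R/h
B: 14.6 × (2.92/31.0)² = 0.1295 R/h
Total = 1.069 + 0.1295 = 1.198 R/h.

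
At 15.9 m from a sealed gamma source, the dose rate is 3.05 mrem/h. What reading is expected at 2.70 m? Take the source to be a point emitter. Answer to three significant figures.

106 mrem/h

Applying the 1/r² law, the rate at 2.70 m is
3.05 × (15.9/2.70)² = 3.05 × 34.68 = 105.8 mrem/h.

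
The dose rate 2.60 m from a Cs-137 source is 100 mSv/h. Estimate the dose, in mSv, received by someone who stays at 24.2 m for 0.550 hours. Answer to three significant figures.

0.635 mSv

Using I₁d₁² = I₂d₂², rate at 24.2 m:
100 × (2.60/24.2)² = 100 × 0.01154 = 1.154 mSv/h.
Dose = rate × time = 1.154 mSv/h × 0.5500 h = 0.6347 mSv.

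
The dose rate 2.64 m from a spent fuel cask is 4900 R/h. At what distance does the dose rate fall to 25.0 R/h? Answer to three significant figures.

37.0 m

Using I₁d₁² = I₂d₂², d₂ = d₁·√(I₁/I₂).
I₁/I₂ = 4900/25.0 = 196.0, so d₂ = 2.64 × √196.0 = 36.96 m.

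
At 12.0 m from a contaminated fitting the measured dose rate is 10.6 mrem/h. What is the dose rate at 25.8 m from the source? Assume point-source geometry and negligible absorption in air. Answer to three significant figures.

Using I₁d₁² = I₂d₂², scaling from 12.0 m to 25.8 m:
(12.0/25.8)² = 0.2163, so 10.6 × 0.2163 = 2.293 mrem/h.

2.29 mrem/h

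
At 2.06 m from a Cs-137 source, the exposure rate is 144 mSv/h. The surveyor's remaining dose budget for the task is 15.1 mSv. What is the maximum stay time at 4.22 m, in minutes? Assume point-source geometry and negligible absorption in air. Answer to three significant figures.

26.4 min

By the inverse-square law, rate at 4.22 m:
(2.06/4.22)² = 0.2383, so 144 × 0.2383 = 34.32 mSv/h.
Stay time = 15.1 mSv ÷ 34.32 mSv/h = 0.4400 h = 26.40 min.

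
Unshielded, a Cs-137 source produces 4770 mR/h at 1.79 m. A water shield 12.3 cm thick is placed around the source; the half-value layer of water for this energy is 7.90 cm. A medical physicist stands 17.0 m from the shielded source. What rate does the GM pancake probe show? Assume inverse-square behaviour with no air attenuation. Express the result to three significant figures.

18.0 mR/h

Distance alone: (1.79/17.0)² = 0.01109, so 4770 × 0.01109 = 52.90 mR/h.
Shield: 12.3/7.90 = 1.557 half-value layers → attenuation 2^(−1.557) = 0.3399.
Combined: 52.90 × 0.3399 = 17.98 mR/h.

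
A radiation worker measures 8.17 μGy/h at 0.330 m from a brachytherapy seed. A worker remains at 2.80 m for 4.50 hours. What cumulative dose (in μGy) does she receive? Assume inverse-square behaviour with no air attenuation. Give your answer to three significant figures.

Applying the 1/r² law, rate at 2.80 m:
8.17 × (0.330/2.80)² = 8.17 × 0.01389 = 0.1135 μGy/h.
Dose = rate × time = 0.1135 μGy/h × 4.500 h = 0.5108 μGy.

0.511 μGy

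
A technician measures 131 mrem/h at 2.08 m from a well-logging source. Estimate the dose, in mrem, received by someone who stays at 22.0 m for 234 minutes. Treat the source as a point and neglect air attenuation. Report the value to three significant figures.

Applying the 1/r² law, rate at 22.0 m:
(2.08/22.0)² = 0.008939, so 131 × 0.008939 = 1.171 mrem/h.
Dose = rate × time = 1.171 mrem/h × 3.900 h = 4.567 mrem.

4.57 mrem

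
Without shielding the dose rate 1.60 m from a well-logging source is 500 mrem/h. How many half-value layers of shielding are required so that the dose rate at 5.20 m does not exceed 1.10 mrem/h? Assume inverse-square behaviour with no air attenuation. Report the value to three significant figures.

At 5.20 m, distance alone gives (1.60/5.20)² = 0.09467, so 500 × 0.09467 = 47.34 mrem/h.
Further attenuation needed: 47.34/1.10 = 43.04.
n = log₂(43.04) = 5.428 half-value layers.

5.43 half-value layers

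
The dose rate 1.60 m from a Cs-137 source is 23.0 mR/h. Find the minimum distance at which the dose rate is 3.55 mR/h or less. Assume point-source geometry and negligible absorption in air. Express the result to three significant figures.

Intensity scales as (d₁/d₂)², so d₂ = d₁·√(I₁/I₂).
I₁/I₂ = 23.0/3.55 = 6.479, so d₂ = 1.60 × √6.479 = 4.073 m.

4.07 m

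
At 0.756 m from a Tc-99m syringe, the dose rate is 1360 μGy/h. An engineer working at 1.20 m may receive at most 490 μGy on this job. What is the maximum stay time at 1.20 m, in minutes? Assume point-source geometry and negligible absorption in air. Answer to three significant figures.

Intensity scales as (d₁/d₂)², so rate at 1.20 m:
1360 × (0.756/1.20)² = 1360 × 0.3969 = 539.8 μGy/h.
Stay time = 490 μGy ÷ 539.8 μGy/h = 0.9077 h = 54.46 min.

54.5 min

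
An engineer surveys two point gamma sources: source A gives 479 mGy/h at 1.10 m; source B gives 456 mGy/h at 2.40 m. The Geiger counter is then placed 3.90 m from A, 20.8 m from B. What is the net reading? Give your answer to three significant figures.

44.2 mGy/h

By superposition, sum each source's inverse-square contribution:
A: 479 × (1.10/3.90)² = 38.11 mGy/h
B: 456 × (2.40/20.8)² = 6.071 mGy/h
Total = 38.11 + 6.071 = 44.18 mGy/h.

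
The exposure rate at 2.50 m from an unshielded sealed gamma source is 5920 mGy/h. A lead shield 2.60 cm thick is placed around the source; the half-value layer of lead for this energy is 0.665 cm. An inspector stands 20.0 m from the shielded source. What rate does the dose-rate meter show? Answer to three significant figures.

Distance alone: (2.50/20.0)² = 0.01562, so 5920 × 0.01562 = 92.47 mGy/h.
Shield: 2.60/0.665 = 3.910 half-value layers → attenuation 2^(−3.910) = 0.06652.
Combined: 92.47 × 0.06652 = 6.151 mGy/h.

6.15 mGy/h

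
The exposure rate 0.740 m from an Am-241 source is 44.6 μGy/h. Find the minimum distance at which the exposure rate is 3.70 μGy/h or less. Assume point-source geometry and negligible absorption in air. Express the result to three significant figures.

2.57 m

By the inverse-square law, d₂ = d₁·√(I₁/I₂).
I₁/I₂ = 44.6/3.70 = 12.05, so d₂ = 0.740 × √12.05 = 2.569 m.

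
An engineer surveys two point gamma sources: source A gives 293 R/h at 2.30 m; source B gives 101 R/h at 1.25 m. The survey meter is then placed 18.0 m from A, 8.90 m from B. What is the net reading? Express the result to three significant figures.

6.78 R/h

Each source contributes Iᵢ·(dᵢ/rᵢ)²; contributions add.
A: 293 × (2.30/18.0)² = 4.784 R/h
B: 101 × (1.25/8.90)² = 1.992 R/h
Total = 4.784 + 1.992 = 6.776 R/h.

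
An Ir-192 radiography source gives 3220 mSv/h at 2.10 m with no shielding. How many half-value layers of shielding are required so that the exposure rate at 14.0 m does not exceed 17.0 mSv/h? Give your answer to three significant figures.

At 14.0 m, distance alone gives 3220 × (2.10/14.0)² = 3220 × 0.02250 = 72.45 mSv/h.
Further attenuation needed: 72.45/17.0 = 4.262.
n = log₂(4.262) = 2.092 half-value layers.

2.09 half-value layers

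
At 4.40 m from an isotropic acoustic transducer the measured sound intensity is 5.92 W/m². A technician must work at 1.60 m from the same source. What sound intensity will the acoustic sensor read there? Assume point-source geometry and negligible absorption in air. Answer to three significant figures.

44.8 W/m²

By the inverse-square law, scaling from 4.40 m to 1.60 m:
(4.40/1.60)² = 7.562, so 5.92 × 7.562 = 44.77 W/m².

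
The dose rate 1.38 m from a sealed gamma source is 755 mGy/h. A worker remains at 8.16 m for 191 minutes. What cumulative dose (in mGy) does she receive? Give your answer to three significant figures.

68.7 mGy

By the inverse-square law, rate at 8.16 m:
755 × (1.38/8.16)² = 755 × 0.02860 = 21.59 mGy/h.
Dose = rate × time = 21.59 mGy/h × 3.183 h = 68.72 mGy.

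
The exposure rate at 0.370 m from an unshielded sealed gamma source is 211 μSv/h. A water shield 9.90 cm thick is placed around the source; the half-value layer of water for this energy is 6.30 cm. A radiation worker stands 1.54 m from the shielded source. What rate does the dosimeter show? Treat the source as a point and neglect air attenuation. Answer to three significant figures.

Distance alone: 211 × (0.370/1.54)² = 211 × 0.05772 = 12.18 μSv/h.
Shield: 9.90/6.30 = 1.571 half-value layers → attenuation 2^(−1.571) = 0.3366.
Combined: 12.18 × 0.3366 = 4.100 μSv/h.

4.10 μSv/h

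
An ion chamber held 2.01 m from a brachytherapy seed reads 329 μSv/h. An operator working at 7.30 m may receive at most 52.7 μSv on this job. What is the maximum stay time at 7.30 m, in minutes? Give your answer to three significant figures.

Applying the 1/r² law, rate at 7.30 m:
329 × (2.01/7.30)² = 329 × 0.07581 = 24.94 μSv/h.
Stay time = 52.7 μSv ÷ 24.94 μSv/h = 2.113 h = 126.8 min.

127 min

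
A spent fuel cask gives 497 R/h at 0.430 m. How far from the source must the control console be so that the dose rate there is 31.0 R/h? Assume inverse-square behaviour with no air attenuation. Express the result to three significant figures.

1.72 m

Using I₁d₁² = I₂d₂², d₂ = d₁·√(I₁/I₂).
I₁/I₂ = 497/31.0 = 16.03, so d₂ = 0.430 × √16.03 = 1.722 m.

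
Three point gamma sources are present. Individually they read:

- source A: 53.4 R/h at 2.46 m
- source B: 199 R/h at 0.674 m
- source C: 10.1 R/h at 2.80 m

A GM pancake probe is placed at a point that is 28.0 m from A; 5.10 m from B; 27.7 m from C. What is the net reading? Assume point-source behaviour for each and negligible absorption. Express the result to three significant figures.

Each source contributes Iᵢ·(dᵢ/rᵢ)²; contributions add.
A: 53.4 × (2.46/28.0)² = 0.4122 R/h
B: 199 × (0.674/5.10)² = 3.476 R/h
C: 10.1 × (2.80/27.7)² = 0.1032 R/h
Total = 0.4122 + 3.476 + 0.1032 = 3.991 R/h.

3.99 R/h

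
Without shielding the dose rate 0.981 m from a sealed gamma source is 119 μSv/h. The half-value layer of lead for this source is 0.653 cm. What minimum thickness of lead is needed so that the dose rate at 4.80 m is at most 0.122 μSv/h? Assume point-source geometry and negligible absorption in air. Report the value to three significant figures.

3.49 cm

At 4.80 m, distance alone gives (0.981/4.80)² = 0.04177, so 119 × 0.04177 = 4.971 μSv/h.
Further attenuation needed: 4.971/0.122 = 40.75.
n = log₂(40.75) = 5.349 half-value layers.
Thickness = 5.349 × 0.653 cm = 3.493 cm.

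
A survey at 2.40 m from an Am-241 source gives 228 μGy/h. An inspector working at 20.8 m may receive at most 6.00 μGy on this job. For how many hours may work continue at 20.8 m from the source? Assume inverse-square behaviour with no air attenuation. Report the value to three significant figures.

1.98 h

Applying the 1/r² law, rate at 20.8 m:
228 × (2.40/20.8)² = 228 × 0.01331 = 3.035 μGy/h.
Stay time = 6.00 μGy ÷ 3.035 μGy/h = 1.977 h.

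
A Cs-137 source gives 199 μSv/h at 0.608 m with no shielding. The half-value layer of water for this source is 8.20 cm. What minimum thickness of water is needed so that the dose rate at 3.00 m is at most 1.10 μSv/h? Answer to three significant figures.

At 3.00 m, distance alone gives 199 × (0.608/3.00)² = 199 × 0.04107 = 8.173 μSv/h.
Further attenuation needed: 8.173/1.10 = 7.430.
n = log₂(7.430) = 2.893 half-value layers.
Thickness = 2.893 × 8.20 cm = 23.72 cm.

23.7 cm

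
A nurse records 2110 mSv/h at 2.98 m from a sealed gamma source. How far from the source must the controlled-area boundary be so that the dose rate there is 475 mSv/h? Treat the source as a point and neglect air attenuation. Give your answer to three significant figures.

Since intensity falls as 1/r², d₂ = d₁·√(I₁/I₂).
I₁/I₂ = 2110/475 = 4.442, so d₂ = 2.98 × √4.442 = 6.281 m.

6.28 m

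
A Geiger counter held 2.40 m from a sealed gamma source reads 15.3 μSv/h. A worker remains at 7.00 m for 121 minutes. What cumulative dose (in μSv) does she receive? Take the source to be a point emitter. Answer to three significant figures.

Applying the 1/r² law, rate at 7.00 m:
(2.40/7.00)² = 0.1176, so 15.3 × 0.1176 = 1.799 μSv/h.
Dose = rate × time = 1.799 μSv/h × 2.017 h = 3.629 μSv.

3.63 μSv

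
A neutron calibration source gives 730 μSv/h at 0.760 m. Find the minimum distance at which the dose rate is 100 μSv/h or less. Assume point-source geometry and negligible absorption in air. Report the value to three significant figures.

Applying the 1/r² law, d₂ = d₁·√(I₁/I₂).
I₁/I₂ = 730/100 = 7.300, so d₂ = 0.760 × √7.300 = 2.053 m.

2.05 m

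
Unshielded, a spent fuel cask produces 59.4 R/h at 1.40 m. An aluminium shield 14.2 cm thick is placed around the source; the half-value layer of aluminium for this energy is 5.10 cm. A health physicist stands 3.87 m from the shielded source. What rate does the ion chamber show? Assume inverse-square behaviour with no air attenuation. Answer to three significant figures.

1.13 R/h

Distance alone: 59.4 × (1.40/3.87)² = 59.4 × 0.1309 = 7.775 R/h.
Shield: 14.2/5.10 = 2.784 half-value layers → attenuation 2^(−2.784) = 0.1452.
Combined: 7.775 × 0.1452 = 1.129 R/h.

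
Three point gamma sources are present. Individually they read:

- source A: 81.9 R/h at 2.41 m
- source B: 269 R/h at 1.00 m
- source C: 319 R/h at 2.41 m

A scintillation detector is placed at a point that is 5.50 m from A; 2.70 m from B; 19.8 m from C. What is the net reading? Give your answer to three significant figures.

57.4 R/h

Each source contributes Iᵢ·(dᵢ/rᵢ)²; contributions add.
A: 81.9 × (2.41/5.50)² = 15.73 R/h
B: 269 × (1.00/2.70)² = 36.90 R/h
C: 319 × (2.41/19.8)² = 4.726 R/h
Total = 15.73 + 36.90 + 4.726 = 57.36 R/h.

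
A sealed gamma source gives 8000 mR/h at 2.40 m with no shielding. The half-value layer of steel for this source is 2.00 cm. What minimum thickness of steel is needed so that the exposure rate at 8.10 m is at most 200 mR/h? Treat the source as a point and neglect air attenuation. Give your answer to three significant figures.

At 8.10 m, distance alone gives (2.40/8.10)² = 0.08779, so 8000 × 0.08779 = 702.3 mR/h.
Further attenuation needed: 702.3/200 = 3.511.
n = log₂(3.511) = 1.812 half-value layers.
Thickness = 1.812 × 2.00 cm = 3.624 cm.

3.62 cm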